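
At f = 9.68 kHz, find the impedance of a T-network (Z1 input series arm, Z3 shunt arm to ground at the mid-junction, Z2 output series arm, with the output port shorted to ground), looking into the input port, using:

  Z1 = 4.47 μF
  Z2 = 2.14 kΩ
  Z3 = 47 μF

Step 1 — Angular frequency: ω = 2π·f = 2π·9680 = 6.082e+04 rad/s.
Step 2 — Component impedances:
  Z1: Z = 1/(jωC) = -j/(ω·C) = 0 - j3.678 Ω
  Z2: Z = R = 2140 Ω
  Z3: Z = 1/(jωC) = -j/(ω·C) = 0 - j0.3498 Ω
Step 3 — With the output port shorted to ground, the output series arm Z2 runs from the junction to ground; the shunt arm Z3 also runs from the junction to ground. They appear in parallel: Z3 || Z2 = 5.718e-05 - j0.3498 Ω.
Step 4 — Series with input arm Z1: Z_in = Z1 + (Z3 || Z2) = 5.718e-05 - j4.028 Ω = 4.028∠-90.0° Ω.

Z = 5.718e-05 - j4.028 Ω = 4.028∠-90.0° Ω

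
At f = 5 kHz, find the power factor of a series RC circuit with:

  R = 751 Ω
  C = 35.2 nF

Step 1 — Angular frequency: ω = 2π·f = 2π·5000 = 3.142e+04 rad/s.
Step 2 — Component impedances:
  R: Z = R = 751 Ω
  C: Z = 1/(jωC) = -j/(ω·C) = 0 - j904.3 Ω
Step 3 — Series combination: Z_total = R + C = 751 - j904.3 Ω = 1175∠-50.3° Ω.
Step 4 — Power factor: PF = cos(φ) = Re(Z)/|Z| = 751/1175.5 = 0.6389.
Step 5 — Type: Im(Z) = -904.3 ⇒ leading (phase φ = -50.3°).

PF = 0.6389 (leading, φ = -50.3°)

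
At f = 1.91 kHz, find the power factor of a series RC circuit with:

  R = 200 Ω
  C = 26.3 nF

Step 1 — Angular frequency: ω = 2π·f = 2π·1910 = 1.2e+04 rad/s.
Step 2 — Component impedances:
  R: Z = R = 200 Ω
  C: Z = 1/(jωC) = -j/(ω·C) = 0 - j3168 Ω
Step 3 — Series combination: Z_total = R + C = 200 - j3168 Ω = 3175∠-86.4° Ω.
Step 4 — Power factor: PF = cos(φ) = Re(Z)/|Z| = 200/3174.6 = 0.063.
Step 5 — Type: Im(Z) = -3168 ⇒ leading (phase φ = -86.4°).

PF = 0.063 (leading, φ = -86.4°)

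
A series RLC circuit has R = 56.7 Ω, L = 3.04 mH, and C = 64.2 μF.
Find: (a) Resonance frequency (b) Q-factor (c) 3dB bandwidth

Step 1 — Resonance: ω₀ = 1/√(LC) = 1/√(0.00304·6.42e-05) = 2264 rad/s.
Step 2 — f₀ = ω₀/(2π) = 360.3 Hz.
Step 3 — Series Q: Q = ω₀L/R = 2264·0.00304/56.7 = 0.1214.
Step 4 — Bandwidth: Δω = ω₀/Q = 1.865e+04 rad/s; BW = Δω/(2π) = 2968 Hz.

(a) f₀ = 360.3 Hz  (b) Q = 0.1214  (c) BW = 2968 Hz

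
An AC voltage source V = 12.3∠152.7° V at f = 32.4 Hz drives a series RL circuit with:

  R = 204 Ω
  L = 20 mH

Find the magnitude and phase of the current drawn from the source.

Step 1 — Angular frequency: ω = 2π·f = 2π·32.4 = 203.6 rad/s.
Step 2 — Component impedances:
  R: Z = R = 204 Ω
  L: Z = jωL = j·203.6·0.02 = 0 + j4.072 Ω
Step 3 — Series combination: Z_total = R + L = 204 + j4.072 Ω = 204∠1.1° Ω.
Step 4 — Source phasor: V = 12.3∠152.7° V = -10.93 + j5.641 V.
Step 5 — Ohm's law: I = V / Z_total = (-10.93 + j5.641) / (204 + j4.072) = -0.05301 + j0.02871 A.
Step 6 — Convert to polar: |I| = 0.06028 A, ∠I = 151.6°.

I = 0.06028∠151.6° A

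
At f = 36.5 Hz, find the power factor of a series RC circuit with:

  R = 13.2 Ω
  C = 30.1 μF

Step 1 — Angular frequency: ω = 2π·f = 2π·36.5 = 229.3 rad/s.
Step 2 — Component impedances:
  R: Z = R = 13.2 Ω
  C: Z = 1/(jωC) = -j/(ω·C) = 0 - j144.9 Ω
Step 3 — Series combination: Z_total = R + C = 13.2 - j144.9 Ω = 145.5∠-84.8° Ω.
Step 4 — Power factor: PF = cos(φ) = Re(Z)/|Z| = 13.2/145.464 = 0.09074.
Step 5 — Type: Im(Z) = -144.9 ⇒ leading (phase φ = -84.8°).

PF = 0.09074 (leading, φ = -84.8°)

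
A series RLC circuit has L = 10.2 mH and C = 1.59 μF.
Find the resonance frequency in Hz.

Step 1 — Resonance condition Im(Z)=0 gives ω₀ = 1/√(LC).
Step 2 — ω₀ = 1/√(0.0102·1.59e-06) = 7852 rad/s.
Step 3 — f₀ = ω₀/(2π) = 1250 Hz.

f₀ = 1250 Hz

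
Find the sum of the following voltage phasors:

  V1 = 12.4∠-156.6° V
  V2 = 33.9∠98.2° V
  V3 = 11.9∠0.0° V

Step 1 — Convert each phasor to rectangular form:
  V1 = 12.4·(cos(-156.6°) + j·sin(-156.6°)) = -11.38 - j4.925 V
  V2 = 33.9·(cos(98.2°) + j·sin(98.2°)) = -4.835 + j33.55 V
  V3 = 11.9·(cos(0.0°) + j·sin(0.0°)) = 11.9 V
Step 2 — Sum components: V_total = -4.315 + j28.63 V.
Step 3 — Convert to polar: |V_total| = 28.95 V, ∠V_total = 98.6°.

V_total = 28.95∠98.6° V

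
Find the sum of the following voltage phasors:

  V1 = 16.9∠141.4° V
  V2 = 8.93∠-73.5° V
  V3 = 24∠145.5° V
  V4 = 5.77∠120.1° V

Step 1 — Convert each phasor to rectangular form:
  V1 = 16.9·(cos(141.4°) + j·sin(141.4°)) = -13.21 + j10.54 V
  V2 = 8.93·(cos(-73.5°) + j·sin(-73.5°)) = 2.536 - j8.562 V
  V3 = 24·(cos(145.5°) + j·sin(145.5°)) = -19.78 + j13.59 V
  V4 = 5.77·(cos(120.1°) + j·sin(120.1°)) = -2.894 + j4.992 V
Step 2 — Sum components: V_total = -33.34 + j20.57 V.
Step 3 — Convert to polar: |V_total| = 39.18 V, ∠V_total = 148.3°.

V_total = 39.18∠148.3° V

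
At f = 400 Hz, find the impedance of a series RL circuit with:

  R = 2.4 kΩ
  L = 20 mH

Step 1 — Angular frequency: ω = 2π·f = 2π·400 = 2513 rad/s.
Step 2 — Component impedances:
  R: Z = R = 2400 Ω
  L: Z = jωL = j·2513·0.02 = 0 + j50.27 Ω
Step 3 — Series combination: Z_total = R + L = 2400 + j50.27 Ω = 2401∠1.2° Ω.

Z = 2400 + j50.27 Ω = 2401∠1.2° Ω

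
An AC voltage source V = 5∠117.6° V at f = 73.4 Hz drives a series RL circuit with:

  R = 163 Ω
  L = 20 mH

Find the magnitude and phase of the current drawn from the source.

Step 1 — Angular frequency: ω = 2π·f = 2π·73.4 = 461.2 rad/s.
Step 2 — Component impedances:
  R: Z = R = 163 Ω
  L: Z = jωL = j·461.2·0.02 = 0 + j9.224 Ω
Step 3 — Series combination: Z_total = R + L = 163 + j9.224 Ω = 163.3∠3.2° Ω.
Step 4 — Source phasor: V = 5∠117.6° V = -2.316 + j4.431 V.
Step 5 — Ohm's law: I = V / Z_total = (-2.316 + j4.431) / (163 + j9.224) = -0.01263 + j0.0279 A.
Step 6 — Convert to polar: |I| = 0.03063 A, ∠I = 114.4°.

I = 0.03063∠114.4° A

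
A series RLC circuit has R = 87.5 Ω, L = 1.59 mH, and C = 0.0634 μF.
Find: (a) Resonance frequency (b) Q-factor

Step 1 — Resonance condition Im(Z)=0 gives ω₀ = 1/√(LC).
Step 2 — ω₀ = 1/√(0.00159·6.34e-08) = 9.96e+04 rad/s.
Step 3 — f₀ = ω₀/(2π) = 1.585e+04 Hz.
Step 4 — Series Q: Q = ω₀L/R = 9.96e+04·0.00159/87.5 = 1.81.

(a) f₀ = 1.585e+04 Hz  (b) Q = 1.81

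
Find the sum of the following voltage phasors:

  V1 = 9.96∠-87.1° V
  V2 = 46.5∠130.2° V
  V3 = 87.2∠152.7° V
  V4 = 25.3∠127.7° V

Step 1 — Convert each phasor to rectangular form:
  V1 = 9.96·(cos(-87.1°) + j·sin(-87.1°)) = 0.5039 - j9.947 V
  V2 = 46.5·(cos(130.2°) + j·sin(130.2°)) = -30.01 + j35.52 V
  V3 = 87.2·(cos(152.7°) + j·sin(152.7°)) = -77.49 + j39.99 V
  V4 = 25.3·(cos(127.7°) + j·sin(127.7°)) = -15.47 + j20.02 V
Step 2 — Sum components: V_total = -122.5 + j85.58 V.
Step 3 — Convert to polar: |V_total| = 149.4 V, ∠V_total = 145.1°.

V_total = 149.4∠145.1° V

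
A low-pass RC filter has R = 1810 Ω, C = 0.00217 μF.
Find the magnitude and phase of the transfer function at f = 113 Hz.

Step 1 — Angular frequency: ω = 2π·113 = 710 rad/s.
Step 2 — Transfer function: H(jω) = 1/(1 + jωRC).
Step 3 — Denominator: 1 + jωRC = 1 + j·710·1810·2.17e-09 = 1 + j0.002789.
Step 4 — H = 1 - j0.002789.
Step 5 — Magnitude: |H| = 1 (-0.0 dB); phase: φ = -0.2°.

|H| = 1 (-0.0 dB), φ = -0.2°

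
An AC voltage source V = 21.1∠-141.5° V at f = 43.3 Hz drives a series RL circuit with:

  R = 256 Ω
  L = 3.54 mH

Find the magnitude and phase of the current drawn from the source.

Step 1 — Angular frequency: ω = 2π·f = 2π·43.3 = 272.1 rad/s.
Step 2 — Component impedances:
  R: Z = R = 256 Ω
  L: Z = jωL = j·272.1·0.00354 = 0 + j0.9631 Ω
Step 3 — Series combination: Z_total = R + L = 256 + j0.9631 Ω = 256∠0.2° Ω.
Step 4 — Source phasor: V = 21.1∠-141.5° V = -16.51 - j13.14 V.
Step 5 — Ohm's law: I = V / Z_total = (-16.51 - j13.14) / (256 + j0.9631) = -0.0647 - j0.05107 A.
Step 6 — Convert to polar: |I| = 0.08242 A, ∠I = -141.7°.

I = 0.08242∠-141.7° A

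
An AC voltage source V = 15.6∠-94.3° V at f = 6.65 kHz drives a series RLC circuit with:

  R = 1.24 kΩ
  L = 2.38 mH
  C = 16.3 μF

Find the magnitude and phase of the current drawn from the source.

Step 1 — Angular frequency: ω = 2π·f = 2π·6650 = 4.178e+04 rad/s.
Step 2 — Component impedances:
  R: Z = R = 1240 Ω
  L: Z = jωL = j·4.178e+04·0.00238 = 0 + j99.44 Ω
  C: Z = 1/(jωC) = -j/(ω·C) = 0 - j1.468 Ω
Step 3 — Series combination: Z_total = R + L + C = 1240 + j97.98 Ω = 1244∠4.5° Ω.
Step 4 — Source phasor: V = 15.6∠-94.3° V = -1.17 - j15.56 V.
Step 5 — Ohm's law: I = V / Z_total = (-1.17 - j15.56) / (1240 + j97.98) = -0.001923 - j0.01239 A.
Step 6 — Convert to polar: |I| = 0.01254 A, ∠I = -98.8°.

I = 0.01254∠-98.8° A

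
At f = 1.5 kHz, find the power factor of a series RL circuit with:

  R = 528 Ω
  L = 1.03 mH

Step 1 — Angular frequency: ω = 2π·f = 2π·1500 = 9425 rad/s.
Step 2 — Component impedances:
  R: Z = R = 528 Ω
  L: Z = jωL = j·9425·0.00103 = 0 + j9.708 Ω
Step 3 — Series combination: Z_total = R + L = 528 + j9.708 Ω = 528.1∠1.1° Ω.
Step 4 — Power factor: PF = cos(φ) = Re(Z)/|Z| = 528/528.1 = 0.9998.
Step 5 — Type: Im(Z) = 9.708 ⇒ lagging (phase φ = 1.1°).

PF = 0.9998 (lagging, φ = 1.1°)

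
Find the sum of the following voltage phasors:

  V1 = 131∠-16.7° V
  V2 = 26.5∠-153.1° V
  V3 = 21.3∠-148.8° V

Step 1 — Convert each phasor to rectangular form:
  V1 = 131·(cos(-16.7°) + j·sin(-16.7°)) = 125.5 - j37.64 V
  V2 = 26.5·(cos(-153.1°) + j·sin(-153.1°)) = -23.63 - j11.99 V
  V3 = 21.3·(cos(-148.8°) + j·sin(-148.8°)) = -18.22 - j11.03 V
Step 2 — Sum components: V_total = 83.62 - j60.67 V.
Step 3 — Convert to polar: |V_total| = 103.3 V, ∠V_total = -36.0°.

V_total = 103.3∠-36.0° V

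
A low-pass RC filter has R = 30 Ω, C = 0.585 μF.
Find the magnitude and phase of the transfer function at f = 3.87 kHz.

Step 1 — Angular frequency: ω = 2π·3870 = 2.432e+04 rad/s.
Step 2 — Transfer function: H(jω) = 1/(1 + jωRC).
Step 3 — Denominator: 1 + jωRC = 1 + j·2.432e+04·30·5.85e-07 = 1 + j0.4267.
Step 4 — H = 0.8459 - j0.361.
Step 5 — Magnitude: |H| = 0.9198 (-0.7 dB); phase: φ = -23.1°.

|H| = 0.9198 (-0.7 dB), φ = -23.1°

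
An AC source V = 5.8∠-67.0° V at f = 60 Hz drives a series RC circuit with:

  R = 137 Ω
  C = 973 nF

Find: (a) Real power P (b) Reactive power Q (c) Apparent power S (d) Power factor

Step 1 — Angular frequency: ω = 2π·f = 2π·60 = 377 rad/s.
Step 2 — Component impedances:
  R: Z = R = 137 Ω
  C: Z = 1/(jωC) = -j/(ω·C) = 0 - j2726 Ω
Step 3 — Series combination: Z_total = R + C = 137 - j2726 Ω = 2730∠-87.1° Ω.
Step 4 — Source phasor: V = 5.8∠-67.0° V = 2.266 - j5.339 V.
Step 5 — Current: I = V / Z = 0.001995 + j0.000731 A = 0.002125∠20.1° A.
Step 6 — Complex power: S = V·I* = 0.0006185 - j0.01231 VA.
Step 7 — Real power: P = Re(S) = 0.0006185 W.
Step 8 — Reactive power: Q = Im(S) = -0.01231 VAR.
Step 9 — Apparent power: |S| = 0.01232 VA.
Step 10 — Power factor: PF = P/|S| = 0.05019 (leading).

(a) P = 0.0006185 W  (b) Q = -0.01231 VAR  (c) S = 0.01232 VA  (d) PF = 0.05019 (leading)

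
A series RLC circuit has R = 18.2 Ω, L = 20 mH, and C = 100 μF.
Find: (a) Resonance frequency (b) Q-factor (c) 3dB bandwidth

Step 1 — Resonance: ω₀ = 1/√(LC) = 1/√(0.02·0.0001) = 707.1 rad/s.
Step 2 — f₀ = ω₀/(2π) = 112.5 Hz.
Step 3 — Series Q: Q = ω₀L/R = 707.1·0.02/18.2 = 0.777.
Step 4 — Bandwidth: Δω = ω₀/Q = 910 rad/s; BW = Δω/(2π) = 144.8 Hz.

(a) f₀ = 112.5 Hz  (b) Q = 0.777  (c) BW = 144.8 Hz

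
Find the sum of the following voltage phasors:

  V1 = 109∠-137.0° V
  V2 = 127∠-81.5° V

Step 1 — Convert each phasor to rectangular form:
  V1 = 109·(cos(-137.0°) + j·sin(-137.0°)) = -79.72 - j74.34 V
  V2 = 127·(cos(-81.5°) + j·sin(-81.5°)) = 18.77 - j125.6 V
Step 2 — Sum components: V_total = -60.95 - j199.9 V.
Step 3 — Convert to polar: |V_total| = 209 V, ∠V_total = -107.0°.

V_total = 209∠-107.0° V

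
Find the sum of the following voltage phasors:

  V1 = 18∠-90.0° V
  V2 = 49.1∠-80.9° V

Step 1 — Convert each phasor to rectangular form:
  V1 = 18·(cos(-90.0°) + j·sin(-90.0°)) = 0 - j18 V
  V2 = 49.1·(cos(-80.9°) + j·sin(-80.9°)) = 7.766 - j48.48 V
Step 2 — Sum components: V_total = 7.766 - j66.48 V.
Step 3 — Convert to polar: |V_total| = 66.93 V, ∠V_total = -83.3°.

V_total = 66.93∠-83.3° V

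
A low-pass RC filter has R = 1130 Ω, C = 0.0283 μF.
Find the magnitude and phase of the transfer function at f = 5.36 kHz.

Step 1 — Angular frequency: ω = 2π·5360 = 3.368e+04 rad/s.
Step 2 — Transfer function: H(jω) = 1/(1 + jωRC).
Step 3 — Denominator: 1 + jωRC = 1 + j·3.368e+04·1130·2.83e-08 = 1 + j1.077.
Step 4 — H = 0.463 - j0.4986.
Step 5 — Magnitude: |H| = 0.6804 (-3.3 dB); phase: φ = -47.1°.

|H| = 0.6804 (-3.3 dB), φ = -47.1°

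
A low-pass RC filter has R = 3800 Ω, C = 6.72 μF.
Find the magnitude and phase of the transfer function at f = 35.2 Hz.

Step 1 — Angular frequency: ω = 2π·35.2 = 221.2 rad/s.
Step 2 — Transfer function: H(jω) = 1/(1 + jωRC).
Step 3 — Denominator: 1 + jωRC = 1 + j·221.2·3800·6.72e-06 = 1 + j5.648.
Step 4 — H = 0.0304 - j0.1717.
Step 5 — Magnitude: |H| = 0.1743 (-15.2 dB); phase: φ = -80.0°.

|H| = 0.1743 (-15.2 dB), φ = -80.0°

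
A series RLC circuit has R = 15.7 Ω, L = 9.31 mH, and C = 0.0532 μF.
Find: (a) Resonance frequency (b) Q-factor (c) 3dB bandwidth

Step 1 — Resonance: ω₀ = 1/√(LC) = 1/√(0.00931·5.32e-08) = 4.493e+04 rad/s.
Step 2 — f₀ = ω₀/(2π) = 7151 Hz.
Step 3 — Series Q: Q = ω₀L/R = 4.493e+04·0.00931/15.7 = 26.65.
Step 4 — Bandwidth: Δω = ω₀/Q = 1686 rad/s; BW = Δω/(2π) = 268.4 Hz.

(a) f₀ = 7151 Hz  (b) Q = 26.65  (c) BW = 268.4 Hz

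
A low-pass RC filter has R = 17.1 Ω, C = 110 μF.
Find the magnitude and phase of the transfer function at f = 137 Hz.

Step 1 — Angular frequency: ω = 2π·137 = 860.8 rad/s.
Step 2 — Transfer function: H(jω) = 1/(1 + jωRC).
Step 3 — Denominator: 1 + jωRC = 1 + j·860.8·17.1·0.00011 = 1 + j1.619.
Step 4 — H = 0.2761 - j0.4471.
Step 5 — Magnitude: |H| = 0.5255 (-5.6 dB); phase: φ = -58.3°.

|H| = 0.5255 (-5.6 dB), φ = -58.3°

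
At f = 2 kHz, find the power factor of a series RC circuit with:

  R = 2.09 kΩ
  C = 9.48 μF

Step 1 — Angular frequency: ω = 2π·f = 2π·2000 = 1.257e+04 rad/s.
Step 2 — Component impedances:
  R: Z = R = 2090 Ω
  C: Z = 1/(jωC) = -j/(ω·C) = 0 - j8.394 Ω
Step 3 — Series combination: Z_total = R + C = 2090 - j8.394 Ω = 2090∠-0.2° Ω.
Step 4 — Power factor: PF = cos(φ) = Re(Z)/|Z| = 2090/2090 = 1.
Step 5 — Type: Im(Z) = -8.394 ⇒ leading (phase φ = -0.2°).

PF = 1 (leading, φ = -0.2°)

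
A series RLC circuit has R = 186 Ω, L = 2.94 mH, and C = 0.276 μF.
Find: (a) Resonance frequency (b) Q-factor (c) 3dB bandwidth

Step 1 — Resonance condition Im(Z)=0 gives ω₀ = 1/√(LC).
Step 2 — ω₀ = 1/√(0.00294·2.76e-07) = 3.511e+04 rad/s.
Step 3 — f₀ = ω₀/(2π) = 5587 Hz.
Step 4 — Series Q: Q = ω₀L/R = 3.511e+04·0.00294/186 = 0.5549.
Step 5 — 3dB bandwidth: Δω = ω₀/Q = 6.327e+04 rad/s; BW = Δω/(2π) = 1.007e+04 Hz.

(a) f₀ = 5587 Hz  (b) Q = 0.5549  (c) BW = 1.007e+04 Hz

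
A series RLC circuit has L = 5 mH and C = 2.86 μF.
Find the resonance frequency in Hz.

Step 1 — Resonance condition Im(Z)=0 gives ω₀ = 1/√(LC).
Step 2 — ω₀ = 1/√(0.005·2.86e-06) = 8362 rad/s.
Step 3 — f₀ = ω₀/(2π) = 1331 Hz.

f₀ = 1331 Hz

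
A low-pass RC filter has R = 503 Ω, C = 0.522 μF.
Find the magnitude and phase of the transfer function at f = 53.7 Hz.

Step 1 — Angular frequency: ω = 2π·53.7 = 337.4 rad/s.
Step 2 — Transfer function: H(jω) = 1/(1 + jωRC).
Step 3 — Denominator: 1 + jωRC = 1 + j·337.4·503·5.22e-07 = 1 + j0.08859.
Step 4 — H = 0.9922 - j0.0879.
Step 5 — Magnitude: |H| = 0.9961 (-0.0 dB); phase: φ = -5.1°.

|H| = 0.9961 (-0.0 dB), φ = -5.1°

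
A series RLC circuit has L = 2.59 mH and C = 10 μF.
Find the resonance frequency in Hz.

Step 1 — Resonance condition Im(Z)=0 gives ω₀ = 1/√(LC).
Step 2 — ω₀ = 1/√(0.00259·1e-05) = 6214 rad/s.
Step 3 — f₀ = ω₀/(2π) = 988.9 Hz.

f₀ = 988.9 Hz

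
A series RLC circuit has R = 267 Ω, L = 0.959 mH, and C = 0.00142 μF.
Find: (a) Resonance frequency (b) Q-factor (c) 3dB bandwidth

Step 1 — Resonance: ω₀ = 1/√(LC) = 1/√(0.000959·1.42e-09) = 8.569e+05 rad/s.
Step 2 — f₀ = ω₀/(2π) = 1.364e+05 Hz.
Step 3 — Series Q: Q = ω₀L/R = 8.569e+05·0.000959/267 = 3.078.
Step 4 — Bandwidth: Δω = ω₀/Q = 2.784e+05 rad/s; BW = Δω/(2π) = 4.431e+04 Hz.

(a) f₀ = 1.364e+05 Hz  (b) Q = 3.078  (c) BW = 4.431e+04 Hz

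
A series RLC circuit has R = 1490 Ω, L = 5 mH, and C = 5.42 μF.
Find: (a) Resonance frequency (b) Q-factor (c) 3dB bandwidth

Step 1 — Resonance condition Im(Z)=0 gives ω₀ = 1/√(LC).
Step 2 — ω₀ = 1/√(0.005·5.42e-06) = 6075 rad/s.
Step 3 — f₀ = ω₀/(2π) = 966.8 Hz.
Step 4 — Series Q: Q = ω₀L/R = 6075·0.005/1490 = 0.02038.
Step 5 — 3dB bandwidth: Δω = ω₀/Q = 2.98e+05 rad/s; BW = Δω/(2π) = 4.743e+04 Hz.

(a) f₀ = 966.8 Hz  (b) Q = 0.02038  (c) BW = 4.743e+04 Hz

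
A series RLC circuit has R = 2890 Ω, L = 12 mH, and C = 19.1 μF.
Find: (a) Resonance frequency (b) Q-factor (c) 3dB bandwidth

Step 1 — Resonance: ω₀ = 1/√(LC) = 1/√(0.012·1.91e-05) = 2089 rad/s.
Step 2 — f₀ = ω₀/(2π) = 332.4 Hz.
Step 3 — Series Q: Q = ω₀L/R = 2089·0.012/2890 = 0.008673.
Step 4 — Bandwidth: Δω = ω₀/Q = 2.408e+05 rad/s; BW = Δω/(2π) = 3.833e+04 Hz.

(a) f₀ = 332.4 Hz  (b) Q = 0.008673  (c) BW = 3.833e+04 Hz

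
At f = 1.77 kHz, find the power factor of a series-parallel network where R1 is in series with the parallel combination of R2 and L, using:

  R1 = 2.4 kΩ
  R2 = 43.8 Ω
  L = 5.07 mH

Step 1 — Angular frequency: ω = 2π·f = 2π·1770 = 1.112e+04 rad/s.
Step 2 — Component impedances:
  R1: Z = R = 2400 Ω
  R2: Z = R = 43.8 Ω
  L: Z = jωL = j·1.112e+04·0.00507 = 0 + j56.38 Ω
Step 3 — Parallel branch: R2 || L = 1/(1/R2 + 1/L) = 27.32 + j21.22 Ω.
Step 4 — Series with R1: Z_total = R1 + (R2 || L) = 2427 + j21.22 Ω = 2427∠0.5° Ω.
Step 5 — Power factor: PF = cos(φ) = Re(Z)/|Z| = 2427/2427 = 1.
Step 6 — Type: Im(Z) = 21.22 ⇒ lagging (phase φ = 0.5°).

PF = 1 (lagging, φ = 0.5°)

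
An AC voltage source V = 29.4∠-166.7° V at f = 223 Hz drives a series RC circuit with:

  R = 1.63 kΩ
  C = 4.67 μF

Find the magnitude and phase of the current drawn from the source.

Step 1 — Angular frequency: ω = 2π·f = 2π·223 = 1401 rad/s.
Step 2 — Component impedances:
  R: Z = R = 1630 Ω
  C: Z = 1/(jωC) = -j/(ω·C) = 0 - j152.8 Ω
Step 3 — Series combination: Z_total = R + C = 1630 - j152.8 Ω = 1637∠-5.4° Ω.
Step 4 — Source phasor: V = 29.4∠-166.7° V = -28.61 - j6.763 V.
Step 5 — Ohm's law: I = V / Z_total = (-28.61 - j6.763) / (1630 - j152.8) = -0.01701 - j0.005745 A.
Step 6 — Convert to polar: |I| = 0.01796 A, ∠I = -161.3°.

I = 0.01796∠-161.3° A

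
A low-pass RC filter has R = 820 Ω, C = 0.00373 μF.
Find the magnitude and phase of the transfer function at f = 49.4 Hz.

Step 1 — Angular frequency: ω = 2π·49.4 = 310.4 rad/s.
Step 2 — Transfer function: H(jω) = 1/(1 + jωRC).
Step 3 — Denominator: 1 + jωRC = 1 + j·310.4·820·3.73e-09 = 1 + j0.0009494.
Step 4 — H = 1 - j0.0009494.
Step 5 — Magnitude: |H| = 1 (-0.0 dB); phase: φ = -0.1°.

|H| = 1 (-0.0 dB), φ = -0.1°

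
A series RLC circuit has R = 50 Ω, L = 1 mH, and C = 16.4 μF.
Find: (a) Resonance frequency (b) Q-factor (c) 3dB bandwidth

Step 1 — Resonance: ω₀ = 1/√(LC) = 1/√(0.001·1.64e-05) = 7809 rad/s.
Step 2 — f₀ = ω₀/(2π) = 1243 Hz.
Step 3 — Series Q: Q = ω₀L/R = 7809·0.001/50 = 0.1562.
Step 4 — Bandwidth: Δω = ω₀/Q = 5e+04 rad/s; BW = Δω/(2π) = 7958 Hz.

(a) f₀ = 1243 Hz  (b) Q = 0.1562  (c) BW = 7958 Hz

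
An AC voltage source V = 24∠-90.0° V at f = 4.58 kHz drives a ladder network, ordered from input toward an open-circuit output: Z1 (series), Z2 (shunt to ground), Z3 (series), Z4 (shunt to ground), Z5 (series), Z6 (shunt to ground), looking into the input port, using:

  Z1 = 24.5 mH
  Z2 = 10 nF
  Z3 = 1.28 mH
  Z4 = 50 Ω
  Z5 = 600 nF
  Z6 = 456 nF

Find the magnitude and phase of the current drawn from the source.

Step 1 — Angular frequency: ω = 2π·f = 2π·4580 = 2.878e+04 rad/s.
Step 2 — Component impedances:
  Z1: Z = jωL = j·2.878e+04·0.0245 = 0 + j705 Ω
  Z2: Z = 1/(jωC) = -j/(ω·C) = 0 - j3475 Ω
  Z3: Z = jωL = j·2.878e+04·0.00128 = 0 + j36.83 Ω
  Z4: Z = R = 50 Ω
  Z5: Z = 1/(jωC) = -j/(ω·C) = 0 - j57.92 Ω
  Z6: Z = 1/(jωC) = -j/(ω·C) = 0 - j76.21 Ω
Step 3 — Ladder network (open output): work backward from the far end, alternating series and parallel combinations. Z_in = 44.41 + j725.1 Ω = 726.4∠86.5° Ω.
Step 4 — Source phasor: V = 24∠-90.0° V = 0 - j24 V.
Step 5 — Ohm's law: I = V / Z_total = (0 - j24) / (44.41 + j725.1) = -0.03298 - j0.00202 A.
Step 6 — Convert to polar: |I| = 0.03304 A, ∠I = -176.5°.

I = 0.03304∠-176.5° A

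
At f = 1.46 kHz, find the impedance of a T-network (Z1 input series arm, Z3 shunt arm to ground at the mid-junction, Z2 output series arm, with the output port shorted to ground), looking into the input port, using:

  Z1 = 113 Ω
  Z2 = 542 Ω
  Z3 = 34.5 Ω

Step 1 — Angular frequency: ω = 2π·f = 2π·1460 = 9173 rad/s.
Step 2 — Component impedances:
  Z1: Z = R = 113 Ω
  Z2: Z = R = 542 Ω
  Z3: Z = R = 34.5 Ω
Step 3 — With the output port shorted to ground, the output series arm Z2 runs from the junction to ground; the shunt arm Z3 also runs from the junction to ground. They appear in parallel: Z3 || Z2 = 32.44 Ω.
Step 4 — Series with input arm Z1: Z_in = Z1 + (Z3 || Z2) = 145.4 Ω = 145.4∠0.0° Ω.

Z = 145.4 Ω = 145.4∠0.0° Ω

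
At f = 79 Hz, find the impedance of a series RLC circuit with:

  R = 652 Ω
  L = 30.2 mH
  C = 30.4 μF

Step 1 — Angular frequency: ω = 2π·f = 2π·79 = 496.4 rad/s.
Step 2 — Component impedances:
  R: Z = R = 652 Ω
  L: Z = jωL = j·496.4·0.0302 = 0 + j14.99 Ω
  C: Z = 1/(jωC) = -j/(ω·C) = 0 - j66.27 Ω
Step 3 — Series combination: Z_total = R + L + C = 652 - j51.28 Ω = 654∠-4.5° Ω.

Z = 652 - j51.28 Ω = 654∠-4.5° Ω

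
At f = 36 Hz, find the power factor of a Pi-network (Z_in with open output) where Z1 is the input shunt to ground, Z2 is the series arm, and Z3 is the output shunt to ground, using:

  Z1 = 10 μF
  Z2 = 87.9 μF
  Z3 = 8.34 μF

Step 1 — Angular frequency: ω = 2π·f = 2π·36 = 226.2 rad/s.
Step 2 — Component impedances:
  Z1: Z = 1/(jωC) = -j/(ω·C) = 0 - j442.1 Ω
  Z2: Z = 1/(jωC) = -j/(ω·C) = 0 - j50.3 Ω
  Z3: Z = 1/(jωC) = -j/(ω·C) = 0 - j530.1 Ω
Step 3 — With open output, the series arm Z2 and the output shunt Z3 appear in series to ground: Z2 + Z3 = 0 - j580.4 Ω.
Step 4 — Parallel with input shunt Z1: Z_in = Z1 || (Z2 + Z3) = 0 - j250.9 Ω = 250.9∠-90.0° Ω.
Step 5 — Power factor: PF = cos(φ) = Re(Z)/|Z| = 0/250.9 = 0.
Step 6 — Type: Im(Z) = -250.9 ⇒ leading (phase φ = -90.0°).

PF = 0 (leading, φ = -90.0°)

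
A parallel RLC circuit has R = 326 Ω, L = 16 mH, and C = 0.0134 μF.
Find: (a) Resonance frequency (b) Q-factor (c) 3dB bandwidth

Step 1 — Resonance: ω₀ = 1/√(LC) = 1/√(0.016·1.34e-08) = 6.829e+04 rad/s.
Step 2 — f₀ = ω₀/(2π) = 1.087e+04 Hz.
Step 3 — Parallel Q: Q = R/(ω₀L) = 326/(6.829e+04·0.016) = 0.2983.
Step 4 — Bandwidth: Δω = ω₀/Q = 2.289e+05 rad/s; BW = Δω/(2π) = 3.643e+04 Hz.

(a) f₀ = 1.087e+04 Hz  (b) Q = 0.2983  (c) BW = 3.643e+04 Hz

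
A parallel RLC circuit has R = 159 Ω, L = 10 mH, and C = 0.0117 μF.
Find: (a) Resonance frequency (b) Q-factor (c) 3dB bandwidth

Step 1 — Resonance: ω₀ = 1/√(LC) = 1/√(0.01·1.17e-08) = 9.245e+04 rad/s.
Step 2 — f₀ = ω₀/(2π) = 1.471e+04 Hz.
Step 3 — Parallel Q: Q = R/(ω₀L) = 159/(9.245e+04·0.01) = 0.172.
Step 4 — Bandwidth: Δω = ω₀/Q = 5.375e+05 rad/s; BW = Δω/(2π) = 8.555e+04 Hz.

(a) f₀ = 1.471e+04 Hz  (b) Q = 0.172  (c) BW = 8.555e+04 Hz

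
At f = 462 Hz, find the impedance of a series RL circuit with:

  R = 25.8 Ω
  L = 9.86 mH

Step 1 — Angular frequency: ω = 2π·f = 2π·462 = 2903 rad/s.
Step 2 — Component impedances:
  R: Z = R = 25.8 Ω
  L: Z = jωL = j·2903·0.00986 = 0 + j28.62 Ω
Step 3 — Series combination: Z_total = R + L = 25.8 + j28.62 Ω = 38.53∠48.0° Ω.

Z = 25.8 + j28.62 Ω = 38.53∠48.0° Ω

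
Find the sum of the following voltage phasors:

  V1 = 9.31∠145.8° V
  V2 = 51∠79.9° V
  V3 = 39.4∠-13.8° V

Step 1 — Convert each phasor to rectangular form:
  V1 = 9.31·(cos(145.8°) + j·sin(145.8°)) = -7.7 + j5.233 V
  V2 = 51·(cos(79.9°) + j·sin(79.9°)) = 8.944 + j50.21 V
  V3 = 39.4·(cos(-13.8°) + j·sin(-13.8°)) = 38.26 - j9.398 V
Step 2 — Sum components: V_total = 39.51 + j46.04 V.
Step 3 — Convert to polar: |V_total| = 60.67 V, ∠V_total = 49.4°.

V_total = 60.67∠49.4° V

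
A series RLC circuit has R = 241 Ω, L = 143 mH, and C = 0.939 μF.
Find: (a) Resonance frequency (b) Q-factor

Step 1 — Resonance condition Im(Z)=0 gives ω₀ = 1/√(LC).
Step 2 — ω₀ = 1/√(0.143·9.39e-07) = 2729 rad/s.
Step 3 — f₀ = ω₀/(2π) = 434.3 Hz.
Step 4 — Series Q: Q = ω₀L/R = 2729·0.143/241 = 1.619.

(a) f₀ = 434.3 Hz  (b) Q = 1.619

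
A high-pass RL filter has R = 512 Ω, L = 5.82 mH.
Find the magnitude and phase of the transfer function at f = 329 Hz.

Step 1 — Angular frequency: ω = 2π·329 = 2067 rad/s.
Step 2 — Transfer function: H(jω) = jωL/(R + jωL).
Step 3 — Numerator jωL = j·12.03; denominator R + jωL = 512 + j12.03.
Step 4 — H = 0.0005518 + j0.02348.
Step 5 — Magnitude: |H| = 0.02349 (-32.6 dB); phase: φ = 88.7°.

|H| = 0.02349 (-32.6 dB), φ = 88.7°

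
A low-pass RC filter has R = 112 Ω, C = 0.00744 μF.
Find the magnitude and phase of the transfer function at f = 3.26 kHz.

Step 1 — Angular frequency: ω = 2π·3260 = 2.048e+04 rad/s.
Step 2 — Transfer function: H(jω) = 1/(1 + jωRC).
Step 3 — Denominator: 1 + jωRC = 1 + j·2.048e+04·112·7.44e-09 = 1 + j0.01707.
Step 4 — H = 0.9997 - j0.01706.
Step 5 — Magnitude: |H| = 0.9999 (-0.0 dB); phase: φ = -1.0°.

|H| = 0.9999 (-0.0 dB), φ = -1.0°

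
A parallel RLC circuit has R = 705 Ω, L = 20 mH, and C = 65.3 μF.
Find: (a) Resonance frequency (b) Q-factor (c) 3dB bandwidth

Step 1 — Resonance: ω₀ = 1/√(LC) = 1/√(0.02·6.53e-05) = 875 rad/s.
Step 2 — f₀ = ω₀/(2π) = 139.3 Hz.
Step 3 — Parallel Q: Q = R/(ω₀L) = 705/(875·0.02) = 40.28.
Step 4 — Bandwidth: Δω = ω₀/Q = 21.72 rad/s; BW = Δω/(2π) = 3.457 Hz.

(a) f₀ = 139.3 Hz  (b) Q = 40.28  (c) BW = 3.457 Hz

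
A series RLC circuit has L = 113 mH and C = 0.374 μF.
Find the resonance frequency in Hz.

Step 1 — Resonance condition Im(Z)=0 gives ω₀ = 1/√(LC).
Step 2 — ω₀ = 1/√(0.113·3.74e-07) = 4864 rad/s.
Step 3 — f₀ = ω₀/(2π) = 774.2 Hz.

f₀ = 774.2 Hz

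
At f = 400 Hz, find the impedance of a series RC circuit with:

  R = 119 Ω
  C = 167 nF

Step 1 — Angular frequency: ω = 2π·f = 2π·400 = 2513 rad/s.
Step 2 — Component impedances:
  R: Z = R = 119 Ω
  C: Z = 1/(jωC) = -j/(ω·C) = 0 - j2383 Ω
Step 3 — Series combination: Z_total = R + C = 119 - j2383 Ω = 2386∠-87.1° Ω.

Z = 119 - j2383 Ω = 2386∠-87.1° Ω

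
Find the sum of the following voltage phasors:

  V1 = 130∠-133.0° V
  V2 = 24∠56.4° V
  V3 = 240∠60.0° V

Step 1 — Convert each phasor to rectangular form:
  V1 = 130·(cos(-133.0°) + j·sin(-133.0°)) = -88.66 - j95.08 V
  V2 = 24·(cos(56.4°) + j·sin(56.4°)) = 13.28 + j19.99 V
  V3 = 240·(cos(60.0°) + j·sin(60.0°)) = 120 + j207.8 V
Step 2 — Sum components: V_total = 44.62 + j132.8 V.
Step 3 — Convert to polar: |V_total| = 140.1 V, ∠V_total = 71.4°.

V_total = 140.1∠71.4° V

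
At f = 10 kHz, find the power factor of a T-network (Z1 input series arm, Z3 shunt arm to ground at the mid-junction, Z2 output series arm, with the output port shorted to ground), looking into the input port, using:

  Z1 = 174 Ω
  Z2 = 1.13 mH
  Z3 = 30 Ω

Step 1 — Angular frequency: ω = 2π·f = 2π·1e+04 = 6.283e+04 rad/s.
Step 2 — Component impedances:
  Z1: Z = R = 174 Ω
  Z2: Z = jωL = j·6.283e+04·0.00113 = 0 + j71 Ω
  Z3: Z = R = 30 Ω
Step 3 — With the output port shorted to ground, the output series arm Z2 runs from the junction to ground; the shunt arm Z3 also runs from the junction to ground. They appear in parallel: Z3 || Z2 = 25.46 + j10.76 Ω.
Step 4 — Series with input arm Z1: Z_in = Z1 + (Z3 || Z2) = 199.5 + j10.76 Ω = 199.7∠3.1° Ω.
Step 5 — Power factor: PF = cos(φ) = Re(Z)/|Z| = 199.46/199.75 = 0.9985.
Step 6 — Type: Im(Z) = 10.76 ⇒ lagging (phase φ = 3.1°).

PF = 0.9985 (lagging, φ = 3.1°)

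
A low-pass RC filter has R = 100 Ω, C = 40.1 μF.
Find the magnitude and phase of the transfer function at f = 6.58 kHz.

Step 1 — Angular frequency: ω = 2π·6580 = 4.134e+04 rad/s.
Step 2 — Transfer function: H(jω) = 1/(1 + jωRC).
Step 3 — Denominator: 1 + jωRC = 1 + j·4.134e+04·100·4.01e-05 = 1 + j165.8.
Step 4 — H = 3.638e-05 - j0.006032.
Step 5 — Magnitude: |H| = 0.006032 (-44.4 dB); phase: φ = -89.7°.

|H| = 0.006032 (-44.4 dB), φ = -89.7°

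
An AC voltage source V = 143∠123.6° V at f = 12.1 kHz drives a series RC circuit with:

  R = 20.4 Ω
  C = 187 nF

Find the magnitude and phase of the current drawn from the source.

Step 1 — Angular frequency: ω = 2π·f = 2π·1.21e+04 = 7.603e+04 rad/s.
Step 2 — Component impedances:
  R: Z = R = 20.4 Ω
  C: Z = 1/(jωC) = -j/(ω·C) = 0 - j70.34 Ω
Step 3 — Series combination: Z_total = R + C = 20.4 - j70.34 Ω = 73.24∠-73.8° Ω.
Step 4 — Source phasor: V = 143∠123.6° V = -79.13 + j119.1 V.
Step 5 — Ohm's law: I = V / Z_total = (-79.13 + j119.1) / (20.4 - j70.34) = -1.863 - j0.5848 A.
Step 6 — Convert to polar: |I| = 1.953 A, ∠I = -162.6°.

I = 1.953∠-162.6° A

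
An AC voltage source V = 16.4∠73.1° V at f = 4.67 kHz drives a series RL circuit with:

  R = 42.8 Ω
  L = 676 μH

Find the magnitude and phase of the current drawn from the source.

Step 1 — Angular frequency: ω = 2π·f = 2π·4670 = 2.934e+04 rad/s.
Step 2 — Component impedances:
  R: Z = R = 42.8 Ω
  L: Z = jωL = j·2.934e+04·0.000676 = 0 + j19.84 Ω
Step 3 — Series combination: Z_total = R + L = 42.8 + j19.84 Ω = 47.17∠24.9° Ω.
Step 4 — Source phasor: V = 16.4∠73.1° V = 4.768 + j15.69 V.
Step 5 — Ohm's law: I = V / Z_total = (4.768 + j15.69) / (42.8 + j19.84) = 0.2316 + j0.2593 A.
Step 6 — Convert to polar: |I| = 0.3477 A, ∠I = 48.2°.

I = 0.3477∠48.2° A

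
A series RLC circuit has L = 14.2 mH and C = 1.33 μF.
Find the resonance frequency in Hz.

Step 1 — Resonance condition Im(Z)=0 gives ω₀ = 1/√(LC).
Step 2 — ω₀ = 1/√(0.0142·1.33e-06) = 7277 rad/s.
Step 3 — f₀ = ω₀/(2π) = 1158 Hz.

f₀ = 1158 Hz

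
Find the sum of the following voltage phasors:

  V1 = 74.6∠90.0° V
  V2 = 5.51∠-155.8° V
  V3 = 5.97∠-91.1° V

Step 1 — Convert each phasor to rectangular form:
  V1 = 74.6·(cos(90.0°) + j·sin(90.0°)) = 0 + j74.6 V
  V2 = 5.51·(cos(-155.8°) + j·sin(-155.8°)) = -5.026 - j2.259 V
  V3 = 5.97·(cos(-91.1°) + j·sin(-91.1°)) = -0.1146 - j5.969 V
Step 2 — Sum components: V_total = -5.14 + j66.37 V.
Step 3 — Convert to polar: |V_total| = 66.57 V, ∠V_total = 94.4°.

V_total = 66.57∠94.4° V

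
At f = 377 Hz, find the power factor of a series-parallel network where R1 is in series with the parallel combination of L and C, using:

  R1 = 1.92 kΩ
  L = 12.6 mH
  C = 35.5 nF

Step 1 — Angular frequency: ω = 2π·f = 2π·377 = 2369 rad/s.
Step 2 — Component impedances:
  R1: Z = R = 1920 Ω
  L: Z = jωL = j·2369·0.0126 = 0 + j29.85 Ω
  C: Z = 1/(jωC) = -j/(ω·C) = 0 - j1.189e+04 Ω
Step 3 — Parallel branch: L || C = 1/(1/L + 1/C) = 0 + j29.92 Ω.
Step 4 — Series with R1: Z_total = R1 + (L || C) = 1920 + j29.92 Ω = 1920∠0.9° Ω.
Step 5 — Power factor: PF = cos(φ) = Re(Z)/|Z| = 1920/1920.2 = 0.9999.
Step 6 — Type: Im(Z) = 29.92 ⇒ lagging (phase φ = 0.9°).

PF = 0.9999 (lagging, φ = 0.9°)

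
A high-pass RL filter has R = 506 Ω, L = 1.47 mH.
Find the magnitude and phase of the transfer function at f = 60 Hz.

Step 1 — Angular frequency: ω = 2π·60 = 377 rad/s.
Step 2 — Transfer function: H(jω) = jωL/(R + jωL).
Step 3 — Numerator jωL = j·0.5542; denominator R + jωL = 506 + j0.5542.
Step 4 — H = 1.199e-06 + j0.001095.
Step 5 — Magnitude: |H| = 0.001095 (-59.2 dB); phase: φ = 89.9°.

|H| = 0.001095 (-59.2 dB), φ = 89.9°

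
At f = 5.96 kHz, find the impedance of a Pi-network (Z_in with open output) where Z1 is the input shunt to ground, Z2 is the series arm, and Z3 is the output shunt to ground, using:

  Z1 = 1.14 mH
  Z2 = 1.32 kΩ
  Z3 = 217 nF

Step 1 — Angular frequency: ω = 2π·f = 2π·5960 = 3.745e+04 rad/s.
Step 2 — Component impedances:
  Z1: Z = jωL = j·3.745e+04·0.00114 = 0 + j42.69 Ω
  Z2: Z = R = 1320 Ω
  Z3: Z = 1/(jωC) = -j/(ω·C) = 0 - j123.1 Ω
Step 3 — With open output, the series arm Z2 and the output shunt Z3 appear in series to ground: Z2 + Z3 = 1320 - j123.1 Ω.
Step 4 — Parallel with input shunt Z1: Z_in = Z1 || (Z2 + Z3) = 1.376 + j42.77 Ω = 42.8∠88.2° Ω.

Z = 1.376 + j42.77 Ω = 42.8∠88.2° Ω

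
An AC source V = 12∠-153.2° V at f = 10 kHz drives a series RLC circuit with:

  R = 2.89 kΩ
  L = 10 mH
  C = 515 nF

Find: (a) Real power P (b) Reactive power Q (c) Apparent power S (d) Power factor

Step 1 — Angular frequency: ω = 2π·f = 2π·1e+04 = 6.283e+04 rad/s.
Step 2 — Component impedances:
  R: Z = R = 2890 Ω
  L: Z = jωL = j·6.283e+04·0.01 = 0 + j628.3 Ω
  C: Z = 1/(jωC) = -j/(ω·C) = 0 - j30.9 Ω
Step 3 — Series combination: Z_total = R + L + C = 2890 + j597.4 Ω = 2951∠11.7° Ω.
Step 4 — Source phasor: V = 12∠-153.2° V = -10.71 - j5.411 V.
Step 5 — Current: I = V / Z = -0.003926 - j0.001061 A = 0.004066∠-164.9° A.
Step 6 — Complex power: S = V·I* = 0.04779 + j0.009878 VA.
Step 7 — Real power: P = Re(S) = 0.04779 W.
Step 8 — Reactive power: Q = Im(S) = 0.009878 VAR.
Step 9 — Apparent power: |S| = 0.0488 VA.
Step 10 — Power factor: PF = P/|S| = 0.9793 (lagging).

(a) P = 0.04779 W  (b) Q = 0.009878 VAR  (c) S = 0.0488 VA  (d) PF = 0.9793 (lagging)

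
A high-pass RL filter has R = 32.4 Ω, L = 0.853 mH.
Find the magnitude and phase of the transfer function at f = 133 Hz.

Step 1 — Angular frequency: ω = 2π·133 = 835.7 rad/s.
Step 2 — Transfer function: H(jω) = jωL/(R + jωL).
Step 3 — Numerator jωL = j·0.7128; denominator R + jωL = 32.4 + j0.7128.
Step 4 — H = 0.0004838 + j0.02199.
Step 5 — Magnitude: |H| = 0.022 (-33.2 dB); phase: φ = 88.7°.

|H| = 0.022 (-33.2 dB), φ = 88.7°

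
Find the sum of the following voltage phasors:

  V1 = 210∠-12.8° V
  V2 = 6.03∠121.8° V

Step 1 — Convert each phasor to rectangular form:
  V1 = 210·(cos(-12.8°) + j·sin(-12.8°)) = 204.8 - j46.53 V
  V2 = 6.03·(cos(121.8°) + j·sin(121.8°)) = -3.178 + j5.125 V
Step 2 — Sum components: V_total = 201.6 - j41.4 V.
Step 3 — Convert to polar: |V_total| = 205.8 V, ∠V_total = -11.6°.

V_total = 205.8∠-11.6° V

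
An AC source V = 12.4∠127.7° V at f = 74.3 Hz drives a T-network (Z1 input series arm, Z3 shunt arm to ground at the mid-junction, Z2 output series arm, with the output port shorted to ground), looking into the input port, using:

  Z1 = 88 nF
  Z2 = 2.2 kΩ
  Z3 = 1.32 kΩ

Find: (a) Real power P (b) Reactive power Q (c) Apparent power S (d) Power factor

Step 1 — Angular frequency: ω = 2π·f = 2π·74.3 = 466.8 rad/s.
Step 2 — Component impedances:
  Z1: Z = 1/(jωC) = -j/(ω·C) = 0 - j2.434e+04 Ω
  Z2: Z = R = 2200 Ω
  Z3: Z = R = 1320 Ω
Step 3 — With the output port shorted to ground, the output series arm Z2 runs from the junction to ground; the shunt arm Z3 also runs from the junction to ground. They appear in parallel: Z3 || Z2 = 825 Ω.
Step 4 — Series with input arm Z1: Z_in = Z1 + (Z3 || Z2) = 825 - j2.434e+04 Ω = 2.436e+04∠-88.1° Ω.
Step 5 — Source phasor: V = 12.4∠127.7° V = -7.583 + j9.811 V.
Step 6 — Current: I = V / Z = -0.0004131 - j0.0002975 A = 0.0005091∠-144.2° A.
Step 7 — Complex power: S = V·I* = 0.0002138 - j0.00631 VA.
Step 8 — Real power: P = Re(S) = 0.0002138 W.
Step 9 — Reactive power: Q = Im(S) = -0.00631 VAR.
Step 10 — Apparent power: |S| = 0.006313 VA.
Step 11 — Power factor: PF = P/|S| = 0.03387 (leading).

(a) P = 0.0002138 W  (b) Q = -0.00631 VAR  (c) S = 0.006313 VA  (d) PF = 0.03387 (leading)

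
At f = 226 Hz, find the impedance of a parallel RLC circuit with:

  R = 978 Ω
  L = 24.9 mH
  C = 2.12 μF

Step 1 — Angular frequency: ω = 2π·f = 2π·226 = 1420 rad/s.
Step 2 — Component impedances:
  R: Z = R = 978 Ω
  L: Z = jωL = j·1420·0.0249 = 0 + j35.36 Ω
  C: Z = 1/(jωC) = -j/(ω·C) = 0 - j332.2 Ω
Step 3 — Parallel combination: 1/Z_total = 1/R + 1/L + 1/C; Z_total = 1.598 + j39.51 Ω = 39.54∠87.7° Ω.

Z = 1.598 + j39.51 Ω = 39.54∠87.7° Ω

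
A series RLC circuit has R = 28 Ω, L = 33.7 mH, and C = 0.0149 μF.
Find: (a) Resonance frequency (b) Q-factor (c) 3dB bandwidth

Step 1 — Resonance: ω₀ = 1/√(LC) = 1/√(0.0337·1.49e-08) = 4.463e+04 rad/s.
Step 2 — f₀ = ω₀/(2π) = 7103 Hz.
Step 3 — Series Q: Q = ω₀L/R = 4.463e+04·0.0337/28 = 53.71.
Step 4 — Bandwidth: Δω = ω₀/Q = 830.9 rad/s; BW = Δω/(2π) = 132.2 Hz.

(a) f₀ = 7103 Hz  (b) Q = 53.71  (c) BW = 132.2 Hz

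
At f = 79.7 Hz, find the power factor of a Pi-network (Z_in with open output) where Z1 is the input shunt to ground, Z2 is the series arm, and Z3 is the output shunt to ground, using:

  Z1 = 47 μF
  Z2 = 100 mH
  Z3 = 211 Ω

Step 1 — Angular frequency: ω = 2π·f = 2π·79.7 = 500.8 rad/s.
Step 2 — Component impedances:
  Z1: Z = 1/(jωC) = -j/(ω·C) = 0 - j42.49 Ω
  Z2: Z = jωL = j·500.8·0.1 = 0 + j50.08 Ω
  Z3: Z = R = 211 Ω
Step 3 — With open output, the series arm Z2 and the output shunt Z3 appear in series to ground: Z2 + Z3 = 211 + j50.08 Ω.
Step 4 — Parallel with input shunt Z1: Z_in = Z1 || (Z2 + Z3) = 8.544 - j42.8 Ω = 43.64∠-78.7° Ω.
Step 5 — Power factor: PF = cos(φ) = Re(Z)/|Z| = 8.544/43.64 = 0.1958.
Step 6 — Type: Im(Z) = -42.8 ⇒ leading (phase φ = -78.7°).

PF = 0.1958 (leading, φ = -78.7°)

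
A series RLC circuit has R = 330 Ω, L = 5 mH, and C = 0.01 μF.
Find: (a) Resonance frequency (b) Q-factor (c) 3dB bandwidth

Step 1 — Resonance: ω₀ = 1/√(LC) = 1/√(0.005·1e-08) = 1.414e+05 rad/s.
Step 2 — f₀ = ω₀/(2π) = 2.251e+04 Hz.
Step 3 — Series Q: Q = ω₀L/R = 1.414e+05·0.005/330 = 2.143.
Step 4 — Bandwidth: Δω = ω₀/Q = 6.6e+04 rad/s; BW = Δω/(2π) = 1.05e+04 Hz.

(a) f₀ = 2.251e+04 Hz  (b) Q = 2.143  (c) BW = 1.05e+04 Hz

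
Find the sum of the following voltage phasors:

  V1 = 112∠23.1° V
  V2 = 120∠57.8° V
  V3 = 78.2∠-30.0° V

Step 1 — Convert each phasor to rectangular form:
  V1 = 112·(cos(23.1°) + j·sin(23.1°)) = 103 + j43.94 V
  V2 = 120·(cos(57.8°) + j·sin(57.8°)) = 63.95 + j101.5 V
  V3 = 78.2·(cos(-30.0°) + j·sin(-30.0°)) = 67.72 - j39.1 V
Step 2 — Sum components: V_total = 234.7 + j106.4 V.
Step 3 — Convert to polar: |V_total| = 257.7 V, ∠V_total = 24.4°.

V_total = 257.7∠24.4° V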